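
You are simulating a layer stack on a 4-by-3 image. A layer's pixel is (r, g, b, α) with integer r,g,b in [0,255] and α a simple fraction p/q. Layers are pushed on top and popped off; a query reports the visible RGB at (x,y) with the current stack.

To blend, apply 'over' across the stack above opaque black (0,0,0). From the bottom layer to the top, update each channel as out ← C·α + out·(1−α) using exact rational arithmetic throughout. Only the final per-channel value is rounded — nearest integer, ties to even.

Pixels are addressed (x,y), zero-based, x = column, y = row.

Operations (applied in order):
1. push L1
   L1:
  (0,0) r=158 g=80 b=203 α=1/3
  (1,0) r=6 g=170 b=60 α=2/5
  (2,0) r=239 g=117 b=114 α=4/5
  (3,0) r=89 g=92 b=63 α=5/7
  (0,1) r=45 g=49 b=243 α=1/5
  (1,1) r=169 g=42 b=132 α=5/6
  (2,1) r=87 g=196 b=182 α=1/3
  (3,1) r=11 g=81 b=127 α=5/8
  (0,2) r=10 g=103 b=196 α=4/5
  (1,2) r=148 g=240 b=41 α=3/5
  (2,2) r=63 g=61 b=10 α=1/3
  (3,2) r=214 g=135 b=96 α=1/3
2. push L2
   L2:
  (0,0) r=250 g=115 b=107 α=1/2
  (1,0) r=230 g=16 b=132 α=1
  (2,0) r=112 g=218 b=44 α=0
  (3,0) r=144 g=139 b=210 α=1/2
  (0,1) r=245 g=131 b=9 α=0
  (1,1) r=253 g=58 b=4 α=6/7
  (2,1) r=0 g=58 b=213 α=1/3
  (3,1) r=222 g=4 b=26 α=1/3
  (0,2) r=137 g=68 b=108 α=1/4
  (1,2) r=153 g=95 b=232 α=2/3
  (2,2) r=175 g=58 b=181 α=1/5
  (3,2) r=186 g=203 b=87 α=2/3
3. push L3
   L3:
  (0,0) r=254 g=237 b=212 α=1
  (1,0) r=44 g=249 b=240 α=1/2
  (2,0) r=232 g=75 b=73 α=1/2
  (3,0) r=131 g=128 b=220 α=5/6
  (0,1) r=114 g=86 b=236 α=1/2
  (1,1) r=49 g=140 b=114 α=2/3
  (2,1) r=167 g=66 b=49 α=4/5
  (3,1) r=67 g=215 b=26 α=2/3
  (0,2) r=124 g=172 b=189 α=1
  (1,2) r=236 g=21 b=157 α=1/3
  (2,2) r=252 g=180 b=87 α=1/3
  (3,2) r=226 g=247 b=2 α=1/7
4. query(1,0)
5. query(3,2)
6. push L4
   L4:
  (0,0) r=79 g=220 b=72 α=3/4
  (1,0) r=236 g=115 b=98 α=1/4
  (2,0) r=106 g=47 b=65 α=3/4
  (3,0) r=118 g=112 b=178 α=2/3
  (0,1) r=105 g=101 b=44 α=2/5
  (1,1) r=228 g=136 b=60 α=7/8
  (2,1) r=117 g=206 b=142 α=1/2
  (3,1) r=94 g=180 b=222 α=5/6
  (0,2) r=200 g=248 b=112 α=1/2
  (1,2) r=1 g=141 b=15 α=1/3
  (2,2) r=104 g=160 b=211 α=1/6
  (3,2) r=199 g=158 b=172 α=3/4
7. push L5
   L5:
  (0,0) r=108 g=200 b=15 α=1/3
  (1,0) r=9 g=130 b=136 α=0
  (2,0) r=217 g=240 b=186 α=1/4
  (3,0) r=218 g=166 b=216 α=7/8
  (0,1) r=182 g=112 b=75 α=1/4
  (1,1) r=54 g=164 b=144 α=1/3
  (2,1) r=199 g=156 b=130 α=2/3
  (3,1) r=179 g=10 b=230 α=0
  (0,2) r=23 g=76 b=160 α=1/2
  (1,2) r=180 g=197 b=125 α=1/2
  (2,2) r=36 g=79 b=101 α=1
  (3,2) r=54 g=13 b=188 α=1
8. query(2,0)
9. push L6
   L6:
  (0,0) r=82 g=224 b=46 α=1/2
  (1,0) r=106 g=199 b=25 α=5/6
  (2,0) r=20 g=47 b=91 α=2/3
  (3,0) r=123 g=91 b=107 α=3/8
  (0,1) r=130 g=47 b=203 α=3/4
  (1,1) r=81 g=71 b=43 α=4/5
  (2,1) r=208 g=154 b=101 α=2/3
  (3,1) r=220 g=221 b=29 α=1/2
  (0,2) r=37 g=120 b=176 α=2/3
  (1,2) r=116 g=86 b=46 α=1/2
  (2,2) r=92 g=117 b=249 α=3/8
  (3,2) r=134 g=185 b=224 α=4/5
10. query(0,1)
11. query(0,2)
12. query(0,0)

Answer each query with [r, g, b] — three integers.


at x=1,y=0 over L1,L2,L3:
L1 α=2/5: [12/5, 68, 24]
L2 α=1: [230, 16, 132]
L3 α=1/2: [137, 265/2, 186]
→ [137, 132, 186]

query (3,2) [L1,L2,L3] — begin 0,0,0
after L1 α=1/3: [214/3, 45, 32]
after L2 α=2/3: [1330/9, 451/3, 206/3]
after L3 α=1/7: [3338/21, 1149/7, 414/7]
→ [159, 164, 59]

(2,0) stack=L1,L2,L3,L4,L5; from [0,0,0]:
after L1 α=4/5: [956/5, 468/5, 456/5]
after L2 α=0: [956/5, 468/5, 456/5]
after L3 α=1/2: [1058/5, 843/10, 821/10]
after L4 α=3/4: [662/5, 2253/40, 2771/40]
after L5 α=1/4: [3071/20, 16359/160, 15753/160]
→ [154, 102, 98]

at x=0,y=1 over L1,L2,L3,L4,L5,L6:
after L1 α=1/5: [9, 49/5, 243/5]
after L2 α=0: [9, 49/5, 243/5]
after L3 α=1/2: [123/2, 479/10, 1423/10]
after L4 α=2/5: [789/10, 3457/50, 5149/50]
after L5 α=1/4: [4187/40, 15971/200, 19197/200]
after L6 α=3/4: [19787/160, 44171/800, 140997/800]
rounded: [124, 55, 176]

query (0,2) [L1,L2,L3,L4,L5,L6] — begin 0,0,0
L1 α=4/5: [8, 412/5, 784/5]
L2 α=1/4: [161/4, 394/5, 723/5]
L3 α=1: [124, 172, 189]
L4 α=1/2: [162, 210, 301/2]
L5 α=1/2: [185/2, 143, 621/4]
L6 α=2/3: [111/2, 383/3, 2029/12]
= [56, 128, 169]

query (0,0) [L1,L2,L3,L4,L5,L6] — begin 0,0,0
L1 α=1/3: [158/3, 80/3, 203/3]
L2 α=1/2: [454/3, 425/6, 262/3]
L3 α=1: [254, 237, 212]
L4 α=3/4: [491/4, 897/4, 107]
L5 α=1/3: [707/6, 1297/6, 229/3]
L6 α=1/2: [1199/12, 2641/12, 367/6]
rounded: [100, 220, 61]


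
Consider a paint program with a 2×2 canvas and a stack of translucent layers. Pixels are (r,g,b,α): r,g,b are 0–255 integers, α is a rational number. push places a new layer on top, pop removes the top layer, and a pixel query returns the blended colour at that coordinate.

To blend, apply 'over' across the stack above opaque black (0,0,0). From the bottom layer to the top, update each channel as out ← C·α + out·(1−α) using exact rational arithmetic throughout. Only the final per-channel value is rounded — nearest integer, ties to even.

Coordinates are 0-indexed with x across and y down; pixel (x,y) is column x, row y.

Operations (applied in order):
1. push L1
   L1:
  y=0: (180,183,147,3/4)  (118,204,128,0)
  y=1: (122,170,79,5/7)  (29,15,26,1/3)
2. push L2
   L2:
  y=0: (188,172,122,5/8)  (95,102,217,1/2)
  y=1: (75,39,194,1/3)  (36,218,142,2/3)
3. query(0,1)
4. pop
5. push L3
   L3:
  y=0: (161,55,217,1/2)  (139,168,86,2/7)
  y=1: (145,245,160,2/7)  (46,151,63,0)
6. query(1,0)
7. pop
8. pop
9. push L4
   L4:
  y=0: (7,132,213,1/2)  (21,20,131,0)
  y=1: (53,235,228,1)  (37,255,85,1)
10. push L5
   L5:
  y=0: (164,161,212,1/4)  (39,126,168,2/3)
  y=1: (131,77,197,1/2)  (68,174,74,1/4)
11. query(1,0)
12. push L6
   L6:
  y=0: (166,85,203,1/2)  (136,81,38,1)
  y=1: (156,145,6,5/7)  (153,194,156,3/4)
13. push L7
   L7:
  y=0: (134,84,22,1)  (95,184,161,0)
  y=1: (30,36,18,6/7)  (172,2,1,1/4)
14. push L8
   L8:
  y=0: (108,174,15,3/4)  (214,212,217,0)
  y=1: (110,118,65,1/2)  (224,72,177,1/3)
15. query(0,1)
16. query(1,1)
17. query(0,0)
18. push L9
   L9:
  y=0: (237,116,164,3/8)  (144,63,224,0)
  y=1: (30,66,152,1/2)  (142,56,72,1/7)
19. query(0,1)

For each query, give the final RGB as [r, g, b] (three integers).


(0,1) stack=L1,L2; from [0,0,0]:
after L1 α=5/7: [610/7, 850/7, 395/7]
after L2 α=1/3: [1745/21, 1973/21, 716/7]
rounded: [83, 94, 102]

query (1,0) [L1,L3] — begin 0,0,0
after L1 α=0: [0, 0, 0]
after L3 α=2/7: [278/7, 48, 172/7]
→ [40, 48, 25]

at x=1,y=0 over L4,L5:
after L4 α=0: [0, 0, 0]
after L5 α=2/3: [26, 84, 112]
→ [26, 84, 112]

(0,1) stack=L4,L5,L6,L7,L8; from [0,0,0]:
L4 α=1: [53, 235, 228]
L5 α=1/2: [92, 156, 425/2]
L6 α=5/7: [964/7, 1037/7, 65]
L7 α=6/7: [2224/49, 2549/49, 173/7]
L8 α=1/2: [3807/49, 8331/98, 314/7]
rounded: [78, 85, 45]

(1,1) stack=L4,L5,L6,L7,L8; from [0,0,0]:
L4 α=1: [37, 255, 85]
L5 α=1/4: [179/4, 939/4, 329/4]
L6 α=3/4: [2015/16, 3267/16, 2201/16]
L7 α=1/4: [8797/64, 9833/64, 6619/64]
L8 α=1/3: [15965/96, 12137/96, 12283/96]
→ [166, 126, 128]

at x=0,y=0 over L4,L5,L6,L7,L8:
+L4 (α=1/2) → [7/2, 66, 213/2]
+L5 (α=1/4) → [349/8, 359/4, 1063/8]
+L6 (α=1/2) → [1677/16, 699/8, 2687/16]
+L7 (α=1) → [134, 84, 22]
+L8 (α=3/4) → [229/2, 303/2, 67/4]
rounded: [114, 152, 17]

query (0,1) [L4,L5,L6,L7,L8,L9] — begin 0,0,0
+L4 (α=1) → [53, 235, 228]
+L5 (α=1/2) → [92, 156, 425/2]
+L6 (α=5/7) → [964/7, 1037/7, 65]
+L7 (α=6/7) → [2224/49, 2549/49, 173/7]
+L8 (α=1/2) → [3807/49, 8331/98, 314/7]
+L9 (α=1/2) → [5277/98, 14799/196, 689/7]
= [54, 76, 98]


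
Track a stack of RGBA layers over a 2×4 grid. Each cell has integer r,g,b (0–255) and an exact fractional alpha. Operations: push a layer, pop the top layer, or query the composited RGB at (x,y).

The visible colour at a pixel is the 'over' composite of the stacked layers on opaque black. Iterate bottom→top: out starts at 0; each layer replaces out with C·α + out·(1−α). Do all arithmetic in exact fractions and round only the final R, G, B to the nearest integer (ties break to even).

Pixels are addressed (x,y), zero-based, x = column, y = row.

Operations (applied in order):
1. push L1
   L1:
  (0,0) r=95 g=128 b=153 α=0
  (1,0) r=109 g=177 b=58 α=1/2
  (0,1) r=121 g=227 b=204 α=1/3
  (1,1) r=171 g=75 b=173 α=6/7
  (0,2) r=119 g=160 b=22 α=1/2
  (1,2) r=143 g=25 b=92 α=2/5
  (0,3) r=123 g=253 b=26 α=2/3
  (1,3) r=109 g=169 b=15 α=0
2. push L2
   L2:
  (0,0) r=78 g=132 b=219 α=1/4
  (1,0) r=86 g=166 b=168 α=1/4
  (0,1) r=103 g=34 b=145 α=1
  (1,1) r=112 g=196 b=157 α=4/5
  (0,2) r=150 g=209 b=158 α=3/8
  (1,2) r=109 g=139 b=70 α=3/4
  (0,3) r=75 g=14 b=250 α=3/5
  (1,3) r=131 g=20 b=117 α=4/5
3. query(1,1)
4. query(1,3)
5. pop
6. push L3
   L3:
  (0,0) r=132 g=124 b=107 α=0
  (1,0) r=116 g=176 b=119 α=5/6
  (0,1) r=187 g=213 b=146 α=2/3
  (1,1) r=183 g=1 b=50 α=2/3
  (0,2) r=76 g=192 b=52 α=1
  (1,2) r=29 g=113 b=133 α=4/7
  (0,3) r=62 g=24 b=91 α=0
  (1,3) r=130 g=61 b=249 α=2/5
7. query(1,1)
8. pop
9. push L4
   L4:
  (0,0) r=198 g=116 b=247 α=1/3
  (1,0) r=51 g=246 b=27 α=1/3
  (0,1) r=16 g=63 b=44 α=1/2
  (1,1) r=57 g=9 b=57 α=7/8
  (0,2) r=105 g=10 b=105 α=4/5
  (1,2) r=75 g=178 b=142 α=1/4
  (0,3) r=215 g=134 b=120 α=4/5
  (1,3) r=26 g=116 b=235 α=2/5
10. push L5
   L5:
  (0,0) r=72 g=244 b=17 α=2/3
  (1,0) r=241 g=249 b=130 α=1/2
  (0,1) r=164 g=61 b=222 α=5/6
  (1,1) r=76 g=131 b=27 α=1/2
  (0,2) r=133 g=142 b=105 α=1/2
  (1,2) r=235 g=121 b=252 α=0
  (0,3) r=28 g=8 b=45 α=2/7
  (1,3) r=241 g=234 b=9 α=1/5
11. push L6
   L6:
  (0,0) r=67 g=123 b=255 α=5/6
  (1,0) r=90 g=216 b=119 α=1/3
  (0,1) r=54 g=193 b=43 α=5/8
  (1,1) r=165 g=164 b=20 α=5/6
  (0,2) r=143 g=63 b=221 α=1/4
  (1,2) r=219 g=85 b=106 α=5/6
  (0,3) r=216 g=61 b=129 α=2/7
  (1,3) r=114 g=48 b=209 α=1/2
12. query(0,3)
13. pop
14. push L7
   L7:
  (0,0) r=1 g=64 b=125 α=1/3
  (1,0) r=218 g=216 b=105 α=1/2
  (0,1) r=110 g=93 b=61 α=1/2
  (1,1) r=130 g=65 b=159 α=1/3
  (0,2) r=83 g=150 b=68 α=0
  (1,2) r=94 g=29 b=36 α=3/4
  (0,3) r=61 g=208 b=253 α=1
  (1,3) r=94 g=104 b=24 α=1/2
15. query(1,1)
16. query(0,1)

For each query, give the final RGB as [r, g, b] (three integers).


(1,1) stack=L1,L2; from [0,0,0]:
L1 α=6/7: [1026/7, 450/7, 1038/7]
L2 α=4/5: [4162/35, 5938/35, 5434/35]
= [119, 170, 155]

at x=1,y=3 over L1,L2:
+L1 (α=0) → [0, 0, 0]
+L2 (α=4/5) → [524/5, 16, 468/5]
→ [105, 16, 94]

(1,1) stack=L1,L3; from [0,0,0]:
after L1 α=6/7: [1026/7, 450/7, 1038/7]
after L3 α=2/3: [1196/7, 464/21, 1738/21]
= [171, 22, 83]

(0,3) stack=L1,L4,L5,L6; from [0,0,0]:
after L1 α=2/3: [82, 506/3, 52/3]
after L4 α=4/5: [942/5, 2114/15, 1492/15]
after L5 α=2/7: [998/7, 2162/21, 1762/21]
after L6 α=2/7: [8014/49, 13372/147, 14228/147]
rounded: [164, 91, 97]

(1,1) stack=L1,L4,L5,L7; from [0,0,0]:
L1 α=6/7: [1026/7, 450/7, 1038/7]
L4 α=7/8: [3819/56, 891/56, 3831/56]
L5 α=1/2: [8075/112, 8227/112, 5343/112]
L7 α=1/3: [15355/168, 11867/168, 4749/56]
→ [91, 71, 85]

at x=0,y=1 over L1,L4,L5,L7:
L1 α=1/3: [121/3, 227/3, 68]
L4 α=1/2: [169/6, 208/3, 56]
L5 α=5/6: [5089/36, 1123/18, 583/3]
L7 α=1/2: [9049/72, 2797/36, 383/3]
rounded: [126, 78, 128]


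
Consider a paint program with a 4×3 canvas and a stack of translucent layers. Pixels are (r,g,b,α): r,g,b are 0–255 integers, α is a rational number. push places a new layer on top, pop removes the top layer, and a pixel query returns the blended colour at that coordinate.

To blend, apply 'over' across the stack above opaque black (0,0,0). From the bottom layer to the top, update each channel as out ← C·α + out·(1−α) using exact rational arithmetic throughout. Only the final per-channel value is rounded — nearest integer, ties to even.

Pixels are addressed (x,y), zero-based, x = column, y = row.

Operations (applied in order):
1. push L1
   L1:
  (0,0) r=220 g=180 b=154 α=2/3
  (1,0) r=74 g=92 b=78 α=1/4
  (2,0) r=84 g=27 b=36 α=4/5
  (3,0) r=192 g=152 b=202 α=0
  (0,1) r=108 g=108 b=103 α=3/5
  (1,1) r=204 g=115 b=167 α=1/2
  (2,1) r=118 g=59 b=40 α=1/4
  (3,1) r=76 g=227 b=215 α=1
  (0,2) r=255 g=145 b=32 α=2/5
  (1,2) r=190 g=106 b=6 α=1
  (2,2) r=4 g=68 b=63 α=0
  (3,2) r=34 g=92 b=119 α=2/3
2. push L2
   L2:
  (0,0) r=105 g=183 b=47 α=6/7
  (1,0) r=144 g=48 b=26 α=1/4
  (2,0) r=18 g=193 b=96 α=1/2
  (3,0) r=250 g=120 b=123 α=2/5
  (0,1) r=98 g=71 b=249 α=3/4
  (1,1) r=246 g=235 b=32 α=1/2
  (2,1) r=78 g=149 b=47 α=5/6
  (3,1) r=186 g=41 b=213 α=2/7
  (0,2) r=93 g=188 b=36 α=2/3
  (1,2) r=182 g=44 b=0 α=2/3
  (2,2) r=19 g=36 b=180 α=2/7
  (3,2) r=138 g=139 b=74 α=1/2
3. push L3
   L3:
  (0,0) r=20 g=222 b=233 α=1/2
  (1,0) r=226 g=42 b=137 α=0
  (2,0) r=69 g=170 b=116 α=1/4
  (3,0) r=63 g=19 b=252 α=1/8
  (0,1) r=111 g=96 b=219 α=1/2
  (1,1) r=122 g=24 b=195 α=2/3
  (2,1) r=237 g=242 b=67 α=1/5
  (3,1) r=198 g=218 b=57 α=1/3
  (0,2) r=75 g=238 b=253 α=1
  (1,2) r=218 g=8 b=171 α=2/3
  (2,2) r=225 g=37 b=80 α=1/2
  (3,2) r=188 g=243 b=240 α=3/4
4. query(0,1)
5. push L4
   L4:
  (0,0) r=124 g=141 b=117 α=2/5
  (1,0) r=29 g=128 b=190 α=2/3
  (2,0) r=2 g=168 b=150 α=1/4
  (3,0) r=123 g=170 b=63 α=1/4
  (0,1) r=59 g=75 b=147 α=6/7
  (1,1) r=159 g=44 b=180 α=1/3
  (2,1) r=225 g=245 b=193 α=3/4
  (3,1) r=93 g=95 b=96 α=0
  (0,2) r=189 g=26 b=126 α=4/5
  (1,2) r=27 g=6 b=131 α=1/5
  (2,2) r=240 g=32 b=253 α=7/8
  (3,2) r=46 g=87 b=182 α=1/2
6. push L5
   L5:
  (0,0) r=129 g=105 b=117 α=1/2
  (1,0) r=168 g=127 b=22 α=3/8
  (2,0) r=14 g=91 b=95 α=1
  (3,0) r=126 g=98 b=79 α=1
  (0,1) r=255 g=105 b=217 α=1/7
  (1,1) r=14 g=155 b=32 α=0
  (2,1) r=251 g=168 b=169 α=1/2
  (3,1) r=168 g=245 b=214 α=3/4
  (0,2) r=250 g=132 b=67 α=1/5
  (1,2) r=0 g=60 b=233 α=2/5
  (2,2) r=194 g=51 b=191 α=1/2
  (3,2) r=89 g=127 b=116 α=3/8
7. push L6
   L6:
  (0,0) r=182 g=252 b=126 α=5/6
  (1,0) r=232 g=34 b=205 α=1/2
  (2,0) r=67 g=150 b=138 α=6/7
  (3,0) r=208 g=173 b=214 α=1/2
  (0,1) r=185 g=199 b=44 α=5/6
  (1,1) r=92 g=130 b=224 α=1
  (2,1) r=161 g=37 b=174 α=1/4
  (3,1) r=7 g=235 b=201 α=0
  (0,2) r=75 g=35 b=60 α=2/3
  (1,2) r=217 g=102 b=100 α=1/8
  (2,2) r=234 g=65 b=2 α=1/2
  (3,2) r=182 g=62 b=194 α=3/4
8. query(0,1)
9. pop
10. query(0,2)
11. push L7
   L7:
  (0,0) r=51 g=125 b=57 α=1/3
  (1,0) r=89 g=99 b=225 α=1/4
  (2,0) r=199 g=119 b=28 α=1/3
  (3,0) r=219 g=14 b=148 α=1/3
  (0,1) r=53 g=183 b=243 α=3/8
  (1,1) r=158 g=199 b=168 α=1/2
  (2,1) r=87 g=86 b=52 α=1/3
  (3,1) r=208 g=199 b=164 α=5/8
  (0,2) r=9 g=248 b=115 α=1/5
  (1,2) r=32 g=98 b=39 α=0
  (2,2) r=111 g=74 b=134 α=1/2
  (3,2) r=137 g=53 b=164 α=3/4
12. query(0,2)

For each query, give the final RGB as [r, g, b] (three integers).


(0,1) stack=L1,L2,L3; from [0,0,0]:
L1 α=3/5: [324/5, 324/5, 309/5]
L2 α=3/4: [897/10, 1389/20, 1011/5]
L3 α=1/2: [2007/20, 3309/40, 1053/5]
rounded: [100, 83, 211]

at x=0,y=1 over L1,L2,L3,L4,L5,L6:
after L1 α=3/5: [324/5, 324/5, 309/5]
after L2 α=3/4: [897/10, 1389/20, 1011/5]
after L3 α=1/2: [2007/20, 3309/40, 1053/5]
after L4 α=6/7: [9087/140, 21309/280, 5463/35]
after L5 α=1/7: [45111/490, 78627/980, 40373/245]
after L6 α=5/6: [498361/2940, 1053727/5880, 94273/1470]
= [170, 179, 64]

(0,2) stack=L1,L2,L3,L4,L5; from [0,0,0]:
+L1 (α=2/5) → [102, 58, 64/5]
+L2 (α=2/3) → [96, 434/3, 424/15]
+L3 (α=1) → [75, 238, 253]
+L4 (α=4/5) → [831/5, 342/5, 757/5]
+L5 (α=1/5) → [4574/25, 2028/25, 3363/25]
= [183, 81, 135]

at x=0,y=2 over L1,L2,L3,L4,L5,L7:
+L1 (α=2/5) → [102, 58, 64/5]
+L2 (α=2/3) → [96, 434/3, 424/15]
+L3 (α=1) → [75, 238, 253]
+L4 (α=4/5) → [831/5, 342/5, 757/5]
+L5 (α=1/5) → [4574/25, 2028/25, 3363/25]
+L7 (α=1/5) → [18521/125, 14312/125, 16327/125]
→ [148, 114, 131]


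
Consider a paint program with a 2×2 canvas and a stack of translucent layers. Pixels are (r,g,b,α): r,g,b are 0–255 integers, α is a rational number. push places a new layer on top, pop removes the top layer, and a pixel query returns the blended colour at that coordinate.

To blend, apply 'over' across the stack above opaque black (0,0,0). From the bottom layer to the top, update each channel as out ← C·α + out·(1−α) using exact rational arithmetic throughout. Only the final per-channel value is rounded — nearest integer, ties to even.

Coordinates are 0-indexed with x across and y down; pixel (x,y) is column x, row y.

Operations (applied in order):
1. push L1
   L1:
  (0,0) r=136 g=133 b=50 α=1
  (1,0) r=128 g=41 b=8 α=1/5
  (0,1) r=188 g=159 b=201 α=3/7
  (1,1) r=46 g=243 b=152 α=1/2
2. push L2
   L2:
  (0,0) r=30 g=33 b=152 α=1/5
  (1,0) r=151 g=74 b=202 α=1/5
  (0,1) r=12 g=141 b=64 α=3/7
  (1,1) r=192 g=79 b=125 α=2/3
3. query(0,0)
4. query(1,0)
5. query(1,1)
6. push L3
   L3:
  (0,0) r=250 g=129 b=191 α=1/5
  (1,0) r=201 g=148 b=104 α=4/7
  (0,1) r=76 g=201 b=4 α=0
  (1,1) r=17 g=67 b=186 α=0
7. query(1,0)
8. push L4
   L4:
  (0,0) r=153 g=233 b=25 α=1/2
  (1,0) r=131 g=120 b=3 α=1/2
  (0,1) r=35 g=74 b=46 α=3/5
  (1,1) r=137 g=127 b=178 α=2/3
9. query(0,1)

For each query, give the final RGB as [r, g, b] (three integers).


(0,0) stack=L1,L2; from [0,0,0]:
after L1 α=1: [136, 133, 50]
after L2 α=1/5: [574/5, 113, 352/5]
→ [115, 113, 70]

query (1,0) [L1,L2] — begin 0,0,0
L1 α=1/5: [128/5, 41/5, 8/5]
L2 α=1/5: [1267/25, 534/25, 1042/25]
= [51, 21, 42]

at x=1,y=1 over L1,L2:
+L1 (α=1/2) → [23, 243/2, 76]
+L2 (α=2/3) → [407/3, 559/6, 326/3]
= [136, 93, 109]

query (1,0) [L1,L2,L3] — begin 0,0,0
after L1 α=1/5: [128/5, 41/5, 8/5]
after L2 α=1/5: [1267/25, 534/25, 1042/25]
after L3 α=4/7: [23901/175, 16402/175, 13526/175]
= [137, 94, 77]

(0,1) stack=L1,L2,L3,L4; from [0,0,0]:
after L1 α=3/7: [564/7, 477/7, 603/7]
after L2 α=3/7: [2508/49, 4869/49, 3756/49]
after L3 α=0: [2508/49, 4869/49, 3756/49]
after L4 α=3/5: [10161/245, 20616/245, 14274/245]
= [41, 84, 58]


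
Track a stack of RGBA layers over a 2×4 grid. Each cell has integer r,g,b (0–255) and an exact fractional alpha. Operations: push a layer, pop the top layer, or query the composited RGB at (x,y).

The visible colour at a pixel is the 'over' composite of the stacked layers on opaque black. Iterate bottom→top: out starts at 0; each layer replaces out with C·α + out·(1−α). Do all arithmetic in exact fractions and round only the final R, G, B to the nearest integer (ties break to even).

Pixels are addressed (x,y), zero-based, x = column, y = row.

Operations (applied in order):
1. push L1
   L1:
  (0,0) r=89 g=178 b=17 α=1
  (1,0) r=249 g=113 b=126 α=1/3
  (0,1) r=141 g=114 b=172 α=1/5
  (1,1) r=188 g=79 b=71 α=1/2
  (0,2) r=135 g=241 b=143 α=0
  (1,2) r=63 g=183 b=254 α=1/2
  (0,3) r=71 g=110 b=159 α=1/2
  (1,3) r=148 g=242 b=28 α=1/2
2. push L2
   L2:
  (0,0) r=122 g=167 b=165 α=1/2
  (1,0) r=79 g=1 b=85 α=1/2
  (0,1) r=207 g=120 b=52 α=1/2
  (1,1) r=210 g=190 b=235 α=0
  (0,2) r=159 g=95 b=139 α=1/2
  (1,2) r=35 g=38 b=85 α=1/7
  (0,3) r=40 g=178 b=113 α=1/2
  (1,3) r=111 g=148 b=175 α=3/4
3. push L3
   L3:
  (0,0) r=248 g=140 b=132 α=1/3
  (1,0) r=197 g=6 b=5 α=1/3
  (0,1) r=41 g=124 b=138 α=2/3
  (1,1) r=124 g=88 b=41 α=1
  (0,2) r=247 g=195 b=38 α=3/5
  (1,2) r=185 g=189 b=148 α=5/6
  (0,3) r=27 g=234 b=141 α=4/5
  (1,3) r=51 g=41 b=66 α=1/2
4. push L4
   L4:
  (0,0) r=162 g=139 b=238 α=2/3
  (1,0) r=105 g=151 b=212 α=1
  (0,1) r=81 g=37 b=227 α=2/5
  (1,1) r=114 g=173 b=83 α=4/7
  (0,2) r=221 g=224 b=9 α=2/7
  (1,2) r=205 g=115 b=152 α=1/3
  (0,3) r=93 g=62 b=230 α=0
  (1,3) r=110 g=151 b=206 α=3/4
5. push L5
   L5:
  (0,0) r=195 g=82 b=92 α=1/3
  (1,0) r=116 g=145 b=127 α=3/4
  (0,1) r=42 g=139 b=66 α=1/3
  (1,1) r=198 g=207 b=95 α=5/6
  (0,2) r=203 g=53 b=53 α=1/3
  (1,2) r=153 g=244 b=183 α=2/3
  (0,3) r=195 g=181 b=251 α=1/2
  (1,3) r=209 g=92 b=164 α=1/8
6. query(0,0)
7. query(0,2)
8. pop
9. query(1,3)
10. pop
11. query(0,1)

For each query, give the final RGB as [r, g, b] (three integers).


at x=0,y=0 over L1,L2,L3,L4,L5:
L1 α=1: [89, 178, 17]
L2 α=1/2: [211/2, 345/2, 91]
L3 α=1/3: [153, 485/3, 314/3]
L4 α=2/3: [159, 1319/9, 1742/9]
L5 α=1/3: [171, 3376/27, 4312/27]
rounded: [171, 125, 160]

at x=0,y=2 over L1,L2,L3,L4,L5:
+L1 (α=0) → [0, 0, 0]
+L2 (α=1/2) → [159/2, 95/2, 139/2]
+L3 (α=3/5) → [180, 136, 253/5]
+L4 (α=2/7) → [1342/7, 1128/7, 271/7]
+L5 (α=1/3) → [4105/21, 2627/21, 913/21]
rounded: [195, 125, 43]

query (1,3) [L1,L2,L3,L4] — begin 0,0,0
after L1 α=1/2: [74, 121, 14]
after L2 α=3/4: [407/4, 565/4, 539/4]
after L3 α=1/2: [611/8, 729/8, 803/8]
after L4 α=3/4: [3251/32, 4353/32, 5747/32]
rounded: [102, 136, 180]

query (0,1) [L1,L2,L3] — begin 0,0,0
+L1 (α=1/5) → [141/5, 114/5, 172/5]
+L2 (α=1/2) → [588/5, 357/5, 216/5]
+L3 (α=2/3) → [998/15, 1597/15, 532/5]
→ [67, 106, 106]


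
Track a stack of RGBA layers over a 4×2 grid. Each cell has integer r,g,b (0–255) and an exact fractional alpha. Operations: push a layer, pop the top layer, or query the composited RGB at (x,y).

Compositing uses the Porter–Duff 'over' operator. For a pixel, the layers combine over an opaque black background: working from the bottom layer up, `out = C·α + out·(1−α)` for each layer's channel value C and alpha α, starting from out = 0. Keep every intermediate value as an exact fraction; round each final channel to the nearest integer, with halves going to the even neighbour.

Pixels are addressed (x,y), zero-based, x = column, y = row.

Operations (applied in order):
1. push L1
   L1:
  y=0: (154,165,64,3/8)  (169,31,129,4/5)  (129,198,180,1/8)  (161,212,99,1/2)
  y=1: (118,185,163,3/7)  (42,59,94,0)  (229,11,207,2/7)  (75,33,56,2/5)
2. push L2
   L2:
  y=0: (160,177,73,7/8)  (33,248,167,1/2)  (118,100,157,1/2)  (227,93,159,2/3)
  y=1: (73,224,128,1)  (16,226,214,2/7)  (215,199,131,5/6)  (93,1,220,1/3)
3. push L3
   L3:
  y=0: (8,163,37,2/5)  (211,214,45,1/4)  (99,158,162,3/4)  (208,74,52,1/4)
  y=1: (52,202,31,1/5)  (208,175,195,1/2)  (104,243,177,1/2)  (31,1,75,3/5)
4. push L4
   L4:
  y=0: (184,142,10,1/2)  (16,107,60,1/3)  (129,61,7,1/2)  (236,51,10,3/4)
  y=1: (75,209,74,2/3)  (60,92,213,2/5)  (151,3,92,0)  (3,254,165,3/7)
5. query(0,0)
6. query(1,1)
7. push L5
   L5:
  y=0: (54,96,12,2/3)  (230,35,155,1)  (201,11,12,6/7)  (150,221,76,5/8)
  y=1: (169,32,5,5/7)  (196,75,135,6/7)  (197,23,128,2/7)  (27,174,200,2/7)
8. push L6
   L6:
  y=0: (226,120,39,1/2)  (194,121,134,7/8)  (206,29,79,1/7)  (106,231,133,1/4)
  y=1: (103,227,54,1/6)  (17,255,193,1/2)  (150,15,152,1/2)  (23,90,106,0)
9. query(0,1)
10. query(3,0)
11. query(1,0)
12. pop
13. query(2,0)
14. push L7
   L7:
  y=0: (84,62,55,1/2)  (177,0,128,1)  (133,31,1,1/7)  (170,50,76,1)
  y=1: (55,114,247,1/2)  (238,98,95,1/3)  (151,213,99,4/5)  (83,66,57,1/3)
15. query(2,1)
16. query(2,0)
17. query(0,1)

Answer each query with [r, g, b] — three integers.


at x=0,y=0 over L1,L2,L3,L4:
L1 α=3/8: [231/4, 495/8, 24]
L2 α=7/8: [4711/32, 10407/64, 535/8]
L3 α=2/5: [2929/32, 10417/64, 2197/40]
L4 α=1/2: [8817/64, 19505/128, 2597/80]
rounded: [138, 152, 32]

at x=1,y=1 over L1,L2,L3,L4:
L1 α=0: [0, 0, 0]
L2 α=2/7: [32/7, 452/7, 428/7]
L3 α=1/2: [744/7, 1677/14, 1793/14]
L4 α=2/5: [3072/35, 7607/70, 11343/70]
→ [88, 109, 162]

query (0,1) [L1,L2,L3,L4,L5,L6] — begin 0,0,0
after L1 α=3/7: [354/7, 555/7, 489/7]
after L2 α=1: [73, 224, 128]
after L3 α=1/5: [344/5, 1098/5, 543/5]
after L4 α=2/3: [1094/15, 3188/15, 1283/15]
after L5 α=5/7: [14863/105, 8776/105, 2941/105]
after L6 α=1/6: [8513/63, 13543/126, 4075/126]
→ [135, 107, 32]

(3,0) stack=L1,L2,L3,L4,L5,L6; from [0,0,0]:
+L1 (α=1/2) → [161/2, 106, 99/2]
+L2 (α=2/3) → [1069/6, 292/3, 245/2]
+L3 (α=1/4) → [1485/8, 183/2, 839/8]
+L4 (α=3/4) → [7149/32, 489/8, 1079/32]
+L5 (α=5/8) → [45447/256, 10307/64, 15397/256]
+L6 (α=1/4) → [163477/1024, 45705/256, 80239/1024]
rounded: [160, 179, 78]

query (1,0) [L1,L2,L3,L4,L5,L6] — begin 0,0,0
after L1 α=4/5: [676/5, 124/5, 516/5]
after L2 α=1/2: [841/10, 682/5, 1351/10]
after L3 α=1/4: [4633/40, 779/5, 4503/40]
after L4 α=1/3: [1651/20, 2093/15, 1901/20]
after L5 α=1: [230, 35, 155]
after L6 α=7/8: [397/2, 441/4, 1093/8]
rounded: [198, 110, 137]

(2,0) stack=L1,L2,L3,L4,L5; from [0,0,0]:
after L1 α=1/8: [129/8, 99/4, 45/2]
after L2 α=1/2: [1073/16, 499/8, 359/4]
after L3 α=3/4: [5825/64, 4291/32, 2303/16]
after L4 α=1/2: [14081/128, 6243/64, 2415/32]
after L5 α=6/7: [168449/896, 10467/448, 4719/224]
= [188, 23, 21]

(2,1) stack=L1,L2,L3,L4,L5,L7; from [0,0,0]:
after L1 α=2/7: [458/7, 22/7, 414/7]
after L2 α=5/6: [2661/14, 2329/14, 4999/42]
after L3 α=1/2: [4117/28, 5731/28, 12433/84]
after L4 α=0: [4117/28, 5731/28, 12433/84]
after L5 α=2/7: [31617/196, 29943/196, 83669/588]
after L7 α=4/5: [150001/980, 39387/196, 316517/2940]
→ [153, 201, 108]

at x=2,y=0 over L1,L2,L3,L4,L5,L7:
after L1 α=1/8: [129/8, 99/4, 45/2]
after L2 α=1/2: [1073/16, 499/8, 359/4]
after L3 α=3/4: [5825/64, 4291/32, 2303/16]
after L4 α=1/2: [14081/128, 6243/64, 2415/32]
after L5 α=6/7: [168449/896, 10467/448, 4719/224]
after L7 α=1/7: [564931/3136, 38345/1568, 14269/784]
→ [180, 24, 18]

(0,1) stack=L1,L2,L3,L4,L5,L7; from [0,0,0]:
L1 α=3/7: [354/7, 555/7, 489/7]
L2 α=1: [73, 224, 128]
L3 α=1/5: [344/5, 1098/5, 543/5]
L4 α=2/3: [1094/15, 3188/15, 1283/15]
L5 α=5/7: [14863/105, 8776/105, 2941/105]
L7 α=1/2: [10319/105, 10373/105, 14438/105]
rounded: [98, 99, 138]


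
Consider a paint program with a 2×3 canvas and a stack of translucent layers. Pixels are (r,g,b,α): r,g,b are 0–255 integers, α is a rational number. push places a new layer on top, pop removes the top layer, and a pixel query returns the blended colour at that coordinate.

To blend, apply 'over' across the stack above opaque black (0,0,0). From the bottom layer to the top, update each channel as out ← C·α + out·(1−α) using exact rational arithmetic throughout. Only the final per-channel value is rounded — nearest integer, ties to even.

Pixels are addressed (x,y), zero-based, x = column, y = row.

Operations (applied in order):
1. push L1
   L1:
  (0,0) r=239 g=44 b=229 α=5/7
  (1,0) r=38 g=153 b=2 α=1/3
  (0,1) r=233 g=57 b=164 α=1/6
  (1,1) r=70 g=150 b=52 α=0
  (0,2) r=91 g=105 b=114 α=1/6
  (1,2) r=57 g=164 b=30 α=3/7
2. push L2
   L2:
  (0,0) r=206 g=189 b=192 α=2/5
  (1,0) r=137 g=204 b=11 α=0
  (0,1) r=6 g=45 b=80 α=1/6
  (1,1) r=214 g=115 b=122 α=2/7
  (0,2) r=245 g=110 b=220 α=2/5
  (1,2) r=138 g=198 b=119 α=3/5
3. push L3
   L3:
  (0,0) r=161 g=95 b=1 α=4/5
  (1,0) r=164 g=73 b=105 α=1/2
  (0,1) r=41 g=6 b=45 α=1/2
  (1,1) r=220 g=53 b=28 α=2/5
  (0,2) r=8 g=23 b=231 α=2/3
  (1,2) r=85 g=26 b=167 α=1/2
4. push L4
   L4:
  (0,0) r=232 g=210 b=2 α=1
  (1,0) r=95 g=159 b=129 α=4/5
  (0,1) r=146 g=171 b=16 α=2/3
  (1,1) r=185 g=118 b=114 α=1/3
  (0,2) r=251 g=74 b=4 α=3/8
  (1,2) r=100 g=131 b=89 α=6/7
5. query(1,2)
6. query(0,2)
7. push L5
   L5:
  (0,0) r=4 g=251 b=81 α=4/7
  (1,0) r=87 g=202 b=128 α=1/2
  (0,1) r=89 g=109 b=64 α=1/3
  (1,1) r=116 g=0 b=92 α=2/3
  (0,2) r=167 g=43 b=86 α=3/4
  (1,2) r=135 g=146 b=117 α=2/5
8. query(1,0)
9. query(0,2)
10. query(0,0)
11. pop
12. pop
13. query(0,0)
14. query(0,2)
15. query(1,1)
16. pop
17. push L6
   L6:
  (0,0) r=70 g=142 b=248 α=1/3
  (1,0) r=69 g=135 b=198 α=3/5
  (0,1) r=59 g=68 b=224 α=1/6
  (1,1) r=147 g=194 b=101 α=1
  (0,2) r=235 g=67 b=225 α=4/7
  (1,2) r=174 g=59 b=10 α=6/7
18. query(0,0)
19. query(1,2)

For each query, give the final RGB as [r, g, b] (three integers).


(1,2) stack=L1,L2,L3,L4; from [0,0,0]:
L1 α=3/7: [171/7, 492/7, 90/7]
L2 α=3/5: [648/7, 5142/35, 2679/35]
L3 α=1/2: [1243/14, 3026/35, 4262/35]
L4 α=6/7: [9643/98, 30536/245, 22952/245]
= [98, 125, 94]

at x=0,y=2 over L1,L2,L3,L4:
after L1 α=1/6: [91/6, 35/2, 19]
after L2 α=2/5: [1071/10, 109/2, 497/5]
after L3 α=2/3: [1231/30, 67/2, 2807/15]
after L4 α=3/8: [5749/48, 779/16, 2843/24]
→ [120, 49, 118]

at x=1,y=0 over L1,L2,L3,L4,L5:
+L1 (α=1/3) → [38/3, 51, 2/3]
+L2 (α=0) → [38/3, 51, 2/3]
+L3 (α=1/2) → [265/3, 62, 317/6]
+L4 (α=4/5) → [281/3, 698/5, 3413/30]
+L5 (α=1/2) → [271/3, 854/5, 7253/60]
→ [90, 171, 121]

(0,2) stack=L1,L2,L3,L4,L5; from [0,0,0]:
after L1 α=1/6: [91/6, 35/2, 19]
after L2 α=2/5: [1071/10, 109/2, 497/5]
after L3 α=2/3: [1231/30, 67/2, 2807/15]
after L4 α=3/8: [5749/48, 779/16, 2843/24]
after L5 α=3/4: [29797/192, 2843/64, 9035/96]
= [155, 44, 94]

query (0,0) [L1,L2,L3,L4,L5] — begin 0,0,0
+L1 (α=5/7) → [1195/7, 220/7, 1145/7]
+L2 (α=2/5) → [6469/35, 3306/35, 6123/35]
+L3 (α=4/5) → [29009/175, 16606/175, 6263/175]
+L4 (α=1) → [232, 210, 2]
+L5 (α=4/7) → [712/7, 1634/7, 330/7]
rounded: [102, 233, 47]

(0,0) stack=L1,L2,L3; from [0,0,0]:
after L1 α=5/7: [1195/7, 220/7, 1145/7]
after L2 α=2/5: [6469/35, 3306/35, 6123/35]
after L3 α=4/5: [29009/175, 16606/175, 6263/175]
= [166, 95, 36]

(0,2) stack=L1,L2,L3; from [0,0,0]:
+L1 (α=1/6) → [91/6, 35/2, 19]
+L2 (α=2/5) → [1071/10, 109/2, 497/5]
+L3 (α=2/3) → [1231/30, 67/2, 2807/15]
→ [41, 34, 187]

(1,1) stack=L1,L2,L3; from [0,0,0]:
after L1 α=0: [0, 0, 0]
after L2 α=2/7: [428/7, 230/7, 244/7]
after L3 α=2/5: [4364/35, 1432/35, 1124/35]
= [125, 41, 32]

at x=0,y=0 over L1,L2,L6:
L1 α=5/7: [1195/7, 220/7, 1145/7]
L2 α=2/5: [6469/35, 3306/35, 6123/35]
L6 α=1/3: [15388/105, 11582/105, 20926/105]
→ [147, 110, 199]

query (1,2) [L1,L2,L6] — begin 0,0,0
L1 α=3/7: [171/7, 492/7, 90/7]
L2 α=3/5: [648/7, 5142/35, 2679/35]
L6 α=6/7: [7956/49, 17532/245, 4779/245]
= [162, 72, 20]


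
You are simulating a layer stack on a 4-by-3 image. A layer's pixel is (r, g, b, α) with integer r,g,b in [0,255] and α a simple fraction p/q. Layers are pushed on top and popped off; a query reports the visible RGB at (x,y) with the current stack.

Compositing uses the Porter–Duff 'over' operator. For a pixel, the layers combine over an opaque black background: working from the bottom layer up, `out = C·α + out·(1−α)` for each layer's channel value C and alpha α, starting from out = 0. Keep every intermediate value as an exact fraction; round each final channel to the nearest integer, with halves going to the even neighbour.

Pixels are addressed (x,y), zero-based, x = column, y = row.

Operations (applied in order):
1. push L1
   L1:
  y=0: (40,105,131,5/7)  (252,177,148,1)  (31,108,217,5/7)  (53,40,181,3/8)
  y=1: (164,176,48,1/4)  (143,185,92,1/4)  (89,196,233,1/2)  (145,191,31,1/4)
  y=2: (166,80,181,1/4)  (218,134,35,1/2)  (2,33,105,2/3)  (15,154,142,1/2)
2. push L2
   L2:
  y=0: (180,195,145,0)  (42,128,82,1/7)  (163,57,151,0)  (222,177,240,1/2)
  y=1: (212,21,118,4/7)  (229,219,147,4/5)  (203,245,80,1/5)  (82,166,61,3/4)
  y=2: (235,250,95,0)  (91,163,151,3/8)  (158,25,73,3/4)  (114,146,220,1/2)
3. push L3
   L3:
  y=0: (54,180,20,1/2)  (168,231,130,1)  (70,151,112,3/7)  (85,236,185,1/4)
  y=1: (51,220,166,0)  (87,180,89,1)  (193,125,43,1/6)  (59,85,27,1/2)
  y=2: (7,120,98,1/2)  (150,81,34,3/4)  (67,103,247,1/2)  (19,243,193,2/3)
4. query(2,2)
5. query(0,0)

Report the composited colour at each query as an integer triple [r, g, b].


query (2,2) [L1,L2,L3] — begin 0,0,0
+L1 (α=2/3) → [4/3, 22, 70]
+L2 (α=3/4) → [713/6, 97/4, 289/4]
+L3 (α=1/2) → [1115/12, 509/8, 1277/8]
= [93, 64, 160]

query (0,0) [L1,L2,L3] — begin 0,0,0
L1 α=5/7: [200/7, 75, 655/7]
L2 α=0: [200/7, 75, 655/7]
L3 α=1/2: [289/7, 255/2, 795/14]
rounded: [41, 128, 57]


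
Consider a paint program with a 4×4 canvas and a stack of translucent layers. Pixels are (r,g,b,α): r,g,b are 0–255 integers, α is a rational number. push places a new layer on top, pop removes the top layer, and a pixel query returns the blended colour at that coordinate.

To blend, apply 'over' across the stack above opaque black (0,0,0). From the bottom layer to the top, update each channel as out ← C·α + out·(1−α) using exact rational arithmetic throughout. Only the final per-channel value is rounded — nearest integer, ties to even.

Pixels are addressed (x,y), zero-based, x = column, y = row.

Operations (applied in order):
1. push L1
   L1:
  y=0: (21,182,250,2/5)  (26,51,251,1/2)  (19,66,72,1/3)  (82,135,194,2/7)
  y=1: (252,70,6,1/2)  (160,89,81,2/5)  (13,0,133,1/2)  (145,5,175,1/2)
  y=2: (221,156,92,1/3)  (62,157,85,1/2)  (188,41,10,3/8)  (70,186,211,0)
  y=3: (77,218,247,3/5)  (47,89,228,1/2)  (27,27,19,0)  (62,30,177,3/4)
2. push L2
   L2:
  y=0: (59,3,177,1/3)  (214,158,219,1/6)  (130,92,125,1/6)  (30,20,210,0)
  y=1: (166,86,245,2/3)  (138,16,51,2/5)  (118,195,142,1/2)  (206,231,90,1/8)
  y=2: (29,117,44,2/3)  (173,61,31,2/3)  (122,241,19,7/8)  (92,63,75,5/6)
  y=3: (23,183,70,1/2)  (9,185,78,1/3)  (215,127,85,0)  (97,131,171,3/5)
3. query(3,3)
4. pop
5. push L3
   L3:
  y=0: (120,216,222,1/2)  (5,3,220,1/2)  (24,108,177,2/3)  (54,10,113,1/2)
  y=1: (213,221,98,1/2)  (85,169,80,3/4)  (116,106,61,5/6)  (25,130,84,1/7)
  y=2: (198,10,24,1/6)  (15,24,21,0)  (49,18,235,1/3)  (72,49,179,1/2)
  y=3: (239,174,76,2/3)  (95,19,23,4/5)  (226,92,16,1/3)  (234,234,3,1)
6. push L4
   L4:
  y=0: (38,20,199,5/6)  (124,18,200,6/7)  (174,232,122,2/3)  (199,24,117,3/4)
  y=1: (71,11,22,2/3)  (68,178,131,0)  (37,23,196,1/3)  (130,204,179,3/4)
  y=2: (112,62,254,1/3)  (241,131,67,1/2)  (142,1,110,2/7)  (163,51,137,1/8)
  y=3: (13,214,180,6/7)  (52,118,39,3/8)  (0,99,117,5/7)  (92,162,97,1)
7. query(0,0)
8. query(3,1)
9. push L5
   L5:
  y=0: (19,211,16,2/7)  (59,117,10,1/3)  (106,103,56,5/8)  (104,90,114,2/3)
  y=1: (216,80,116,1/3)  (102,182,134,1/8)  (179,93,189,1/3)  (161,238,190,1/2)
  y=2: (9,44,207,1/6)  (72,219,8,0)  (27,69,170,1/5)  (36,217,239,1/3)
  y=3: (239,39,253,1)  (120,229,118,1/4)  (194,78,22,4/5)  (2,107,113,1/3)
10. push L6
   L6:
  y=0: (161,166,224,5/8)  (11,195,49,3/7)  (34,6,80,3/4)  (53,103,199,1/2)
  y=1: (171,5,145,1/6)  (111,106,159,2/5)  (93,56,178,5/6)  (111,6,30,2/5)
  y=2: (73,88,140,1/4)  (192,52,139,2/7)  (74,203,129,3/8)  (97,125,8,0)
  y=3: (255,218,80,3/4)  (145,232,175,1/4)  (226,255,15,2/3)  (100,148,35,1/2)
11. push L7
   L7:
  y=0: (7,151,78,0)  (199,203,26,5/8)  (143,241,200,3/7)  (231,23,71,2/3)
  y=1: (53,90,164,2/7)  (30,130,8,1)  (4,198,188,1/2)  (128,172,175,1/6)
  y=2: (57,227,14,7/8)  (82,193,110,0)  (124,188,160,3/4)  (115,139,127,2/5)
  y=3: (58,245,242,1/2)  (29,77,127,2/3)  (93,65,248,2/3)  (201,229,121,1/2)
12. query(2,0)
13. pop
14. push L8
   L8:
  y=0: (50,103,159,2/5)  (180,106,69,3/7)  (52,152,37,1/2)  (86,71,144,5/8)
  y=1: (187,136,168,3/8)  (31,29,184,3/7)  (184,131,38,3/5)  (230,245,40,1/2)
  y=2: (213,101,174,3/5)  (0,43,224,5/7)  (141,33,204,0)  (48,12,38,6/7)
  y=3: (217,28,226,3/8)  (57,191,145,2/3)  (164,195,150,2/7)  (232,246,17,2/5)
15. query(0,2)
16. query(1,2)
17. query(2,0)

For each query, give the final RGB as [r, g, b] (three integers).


at x=3,y=3 over L1,L2:
after L1 α=3/4: [93/2, 45/2, 531/4]
after L2 α=3/5: [384/5, 438/5, 1557/10]
rounded: [77, 88, 156]

at x=0,y=0 over L1,L3,L4:
+L1 (α=2/5) → [42/5, 364/5, 100]
+L3 (α=1/2) → [321/5, 722/5, 161]
+L4 (α=5/6) → [1271/30, 611/15, 578/3]
rounded: [42, 41, 193]

query (3,1) [L1,L3,L4] — begin 0,0,0
after L1 α=1/2: [145/2, 5/2, 175/2]
after L3 α=1/7: [460/7, 145/7, 87]
after L4 α=3/4: [1595/14, 4429/28, 156]
= [114, 158, 156]

at x=2,y=0 over L1,L3,L4,L5,L6,L7:
after L1 α=1/3: [19/3, 22, 24]
after L3 α=2/3: [163/9, 238/3, 126]
after L4 α=2/3: [3295/27, 1630/9, 370/3]
after L5 α=5/8: [8065/72, 3175/24, 325/4]
after L6 α=3/4: [15409/288, 3607/96, 1285/16]
after L7 α=3/7: [46297/504, 20959/168, 3685/28]
→ [92, 125, 132]

query (0,2) [L1,L3,L4,L5,L6,L8] — begin 0,0,0
after L1 α=1/3: [221/3, 52, 92/3]
after L3 α=1/6: [1699/18, 45, 266/9]
after L4 α=1/3: [2707/27, 152/3, 2818/27]
after L5 α=1/6: [6889/81, 446/9, 19679/162]
after L6 α=1/4: [2215/27, 355/6, 27239/216]
after L8 α=3/5: [21683/135, 1264/15, 16723/108]
→ [161, 84, 155]

at x=1,y=2 over L1,L3,L4,L5,L6,L8:
L1 α=1/2: [31, 157/2, 85/2]
L3 α=0: [31, 157/2, 85/2]
L4 α=1/2: [136, 419/4, 219/4]
L5 α=0: [136, 419/4, 219/4]
L6 α=2/7: [152, 2511/28, 2207/28]
L8 α=5/7: [304/7, 5521/98, 17887/98]
= [43, 56, 183]

query (2,0) [L1,L3,L4,L5,L6,L8] — begin 0,0,0
L1 α=1/3: [19/3, 22, 24]
L3 α=2/3: [163/9, 238/3, 126]
L4 α=2/3: [3295/27, 1630/9, 370/3]
L5 α=5/8: [8065/72, 3175/24, 325/4]
L6 α=3/4: [15409/288, 3607/96, 1285/16]
L8 α=1/2: [30385/576, 18199/192, 1877/32]
= [53, 95, 59]


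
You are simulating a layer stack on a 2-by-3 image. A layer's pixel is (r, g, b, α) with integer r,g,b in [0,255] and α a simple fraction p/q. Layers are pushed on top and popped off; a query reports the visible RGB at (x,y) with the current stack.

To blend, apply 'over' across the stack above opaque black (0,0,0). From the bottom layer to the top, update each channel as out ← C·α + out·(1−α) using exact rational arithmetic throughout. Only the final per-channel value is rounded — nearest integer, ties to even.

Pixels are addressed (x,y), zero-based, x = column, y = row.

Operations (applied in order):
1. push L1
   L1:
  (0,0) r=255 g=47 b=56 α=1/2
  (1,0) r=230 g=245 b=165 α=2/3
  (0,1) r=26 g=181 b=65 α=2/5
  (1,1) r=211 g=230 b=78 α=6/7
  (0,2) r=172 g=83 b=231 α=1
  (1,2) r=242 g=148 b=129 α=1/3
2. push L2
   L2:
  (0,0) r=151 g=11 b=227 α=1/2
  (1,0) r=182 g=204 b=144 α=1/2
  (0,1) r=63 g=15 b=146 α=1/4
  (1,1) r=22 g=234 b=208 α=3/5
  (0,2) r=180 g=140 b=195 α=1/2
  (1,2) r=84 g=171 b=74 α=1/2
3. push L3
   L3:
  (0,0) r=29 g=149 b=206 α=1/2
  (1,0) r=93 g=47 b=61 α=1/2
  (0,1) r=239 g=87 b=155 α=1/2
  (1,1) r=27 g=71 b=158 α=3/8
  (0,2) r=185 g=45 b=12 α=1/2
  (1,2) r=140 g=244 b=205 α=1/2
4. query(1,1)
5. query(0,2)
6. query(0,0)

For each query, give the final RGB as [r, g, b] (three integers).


query (1,1) [L1,L2,L3] — begin 0,0,0
+L1 (α=6/7) → [1266/7, 1380/7, 468/7]
+L2 (α=3/5) → [2994/35, 7674/35, 5304/35]
+L3 (α=3/8) → [3561/56, 9165/56, 4311/28]
→ [64, 164, 154]

(0,2) stack=L1,L2,L3; from [0,0,0]:
+L1 (α=1) → [172, 83, 231]
+L2 (α=1/2) → [176, 223/2, 213]
+L3 (α=1/2) → [361/2, 313/4, 225/2]
= [180, 78, 112]

at x=0,y=0 over L1,L2,L3:
L1 α=1/2: [255/2, 47/2, 28]
L2 α=1/2: [557/4, 69/4, 255/2]
L3 α=1/2: [673/8, 665/8, 667/4]
= [84, 83, 167]


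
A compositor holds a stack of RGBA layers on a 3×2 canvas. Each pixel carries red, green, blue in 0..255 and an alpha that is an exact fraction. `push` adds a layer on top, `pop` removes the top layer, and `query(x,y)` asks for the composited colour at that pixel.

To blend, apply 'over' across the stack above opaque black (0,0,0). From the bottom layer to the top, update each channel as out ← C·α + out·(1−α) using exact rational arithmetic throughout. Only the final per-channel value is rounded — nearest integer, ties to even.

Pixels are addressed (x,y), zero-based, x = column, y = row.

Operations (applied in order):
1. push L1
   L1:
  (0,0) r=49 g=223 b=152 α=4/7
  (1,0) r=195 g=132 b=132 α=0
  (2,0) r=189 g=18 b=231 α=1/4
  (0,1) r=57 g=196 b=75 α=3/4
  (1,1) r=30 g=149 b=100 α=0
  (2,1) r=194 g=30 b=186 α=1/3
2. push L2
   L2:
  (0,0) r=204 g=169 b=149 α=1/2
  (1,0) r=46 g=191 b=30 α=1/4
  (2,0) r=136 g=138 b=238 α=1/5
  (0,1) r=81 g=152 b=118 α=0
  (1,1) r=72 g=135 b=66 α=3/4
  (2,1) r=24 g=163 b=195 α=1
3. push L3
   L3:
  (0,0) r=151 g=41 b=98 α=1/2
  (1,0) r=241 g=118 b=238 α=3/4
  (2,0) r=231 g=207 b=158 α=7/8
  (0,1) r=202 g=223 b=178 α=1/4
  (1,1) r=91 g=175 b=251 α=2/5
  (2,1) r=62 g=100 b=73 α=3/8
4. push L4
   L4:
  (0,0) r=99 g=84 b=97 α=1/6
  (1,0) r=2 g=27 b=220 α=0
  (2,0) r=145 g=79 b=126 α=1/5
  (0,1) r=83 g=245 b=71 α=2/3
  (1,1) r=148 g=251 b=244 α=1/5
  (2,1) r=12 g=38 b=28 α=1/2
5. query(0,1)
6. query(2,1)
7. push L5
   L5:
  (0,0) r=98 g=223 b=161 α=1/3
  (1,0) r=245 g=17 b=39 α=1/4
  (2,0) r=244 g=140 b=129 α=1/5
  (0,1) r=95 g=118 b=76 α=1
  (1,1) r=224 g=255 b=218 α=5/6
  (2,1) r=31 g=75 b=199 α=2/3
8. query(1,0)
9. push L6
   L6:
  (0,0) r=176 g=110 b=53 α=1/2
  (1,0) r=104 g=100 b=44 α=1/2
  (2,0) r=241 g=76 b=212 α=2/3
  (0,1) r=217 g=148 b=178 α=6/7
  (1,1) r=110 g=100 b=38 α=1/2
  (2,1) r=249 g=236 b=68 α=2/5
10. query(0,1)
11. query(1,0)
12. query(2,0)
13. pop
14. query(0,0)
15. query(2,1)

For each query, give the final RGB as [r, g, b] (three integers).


(0,1) stack=L1,L2,L3,L4; from [0,0,0]:
+L1 (α=3/4) → [171/4, 147, 225/4]
+L2 (α=0) → [171/4, 147, 225/4]
+L3 (α=1/4) → [1321/16, 166, 1387/16]
+L4 (α=2/3) → [3977/48, 656/3, 3659/48]
→ [83, 219, 76]

(2,1) stack=L1,L2,L3,L4; from [0,0,0]:
+L1 (α=1/3) → [194/3, 10, 62]
+L2 (α=1) → [24, 163, 195]
+L3 (α=3/8) → [153/4, 1115/8, 597/4]
+L4 (α=1/2) → [201/8, 1419/16, 709/8]
rounded: [25, 89, 89]

query (1,0) [L1,L2,L3,L4,L5] — begin 0,0,0
L1 α=0: [0, 0, 0]
L2 α=1/4: [23/2, 191/4, 15/2]
L3 α=3/4: [1469/8, 1607/16, 1443/8]
L4 α=0: [1469/8, 1607/16, 1443/8]
L5 α=1/4: [6367/32, 5093/64, 4641/32]
rounded: [199, 80, 145]

query (0,1) [L1,L2,L3,L4,L5,L6] — begin 0,0,0
after L1 α=3/4: [171/4, 147, 225/4]
after L2 α=0: [171/4, 147, 225/4]
after L3 α=1/4: [1321/16, 166, 1387/16]
after L4 α=2/3: [3977/48, 656/3, 3659/48]
after L5 α=1: [95, 118, 76]
after L6 α=6/7: [1397/7, 1006/7, 1144/7]
= [200, 144, 163]

query (1,0) [L1,L2,L3,L4,L5,L6] — begin 0,0,0
+L1 (α=0) → [0, 0, 0]
+L2 (α=1/4) → [23/2, 191/4, 15/2]
+L3 (α=3/4) → [1469/8, 1607/16, 1443/8]
+L4 (α=0) → [1469/8, 1607/16, 1443/8]
+L5 (α=1/4) → [6367/32, 5093/64, 4641/32]
+L6 (α=1/2) → [9695/64, 11493/128, 6049/64]
→ [151, 90, 95]

at x=2,y=0 over L1,L2,L3,L4,L5,L6:
L1 α=1/4: [189/4, 9/2, 231/4]
L2 α=1/5: [65, 156/5, 469/5]
L3 α=7/8: [841/4, 7401/40, 5999/40]
L4 α=1/5: [986/5, 8191/50, 7259/50]
L5 α=1/5: [5164/25, 19882/125, 17743/125]
L6 α=2/3: [5738/25, 38882/375, 23581/125]
rounded: [230, 104, 189]

at x=0,y=0 over L1,L2,L3,L4,L5:
L1 α=4/7: [28, 892/7, 608/7]
L2 α=1/2: [116, 2075/14, 1651/14]
L3 α=1/2: [267/2, 2649/28, 3023/28]
L4 α=1/6: [511/4, 5199/56, 17831/168]
L5 α=1/3: [707/6, 11443/84, 31355/252]
rounded: [118, 136, 124]

(2,1) stack=L1,L2,L3,L4,L5; from [0,0,0]:
after L1 α=1/3: [194/3, 10, 62]
after L2 α=1: [24, 163, 195]
after L3 α=3/8: [153/4, 1115/8, 597/4]
after L4 α=1/2: [201/8, 1419/16, 709/8]
after L5 α=2/3: [697/24, 1273/16, 3893/24]
= [29, 80, 162]
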